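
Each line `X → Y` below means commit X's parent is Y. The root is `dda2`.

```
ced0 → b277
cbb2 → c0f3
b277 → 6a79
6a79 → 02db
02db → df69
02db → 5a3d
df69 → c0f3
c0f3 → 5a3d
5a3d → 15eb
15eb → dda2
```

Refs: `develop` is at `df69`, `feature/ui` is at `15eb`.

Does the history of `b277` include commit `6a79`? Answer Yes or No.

Ancestors of b277 (commits reachable by following parents): {02db, 15eb, 5a3d, 6a79, b277, c0f3, dda2, df69}.
6a79 is in that set, so it is an ancestor of b277.

Yes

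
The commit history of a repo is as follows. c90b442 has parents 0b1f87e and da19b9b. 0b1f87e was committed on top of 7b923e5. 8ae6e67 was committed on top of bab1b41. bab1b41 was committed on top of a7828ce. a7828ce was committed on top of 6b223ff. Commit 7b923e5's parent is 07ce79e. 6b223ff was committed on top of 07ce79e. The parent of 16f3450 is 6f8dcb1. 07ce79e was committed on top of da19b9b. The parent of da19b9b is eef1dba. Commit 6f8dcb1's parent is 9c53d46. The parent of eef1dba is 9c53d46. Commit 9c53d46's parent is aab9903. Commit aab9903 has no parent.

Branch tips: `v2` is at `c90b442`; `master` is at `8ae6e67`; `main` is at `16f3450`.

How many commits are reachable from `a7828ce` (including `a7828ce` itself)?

7

Walking parent pointers from a7828ce: reachable set = {07ce79e, 6b223ff, 9c53d46, a7828ce, aab9903, da19b9b, eef1dba}.
That is 7 commits.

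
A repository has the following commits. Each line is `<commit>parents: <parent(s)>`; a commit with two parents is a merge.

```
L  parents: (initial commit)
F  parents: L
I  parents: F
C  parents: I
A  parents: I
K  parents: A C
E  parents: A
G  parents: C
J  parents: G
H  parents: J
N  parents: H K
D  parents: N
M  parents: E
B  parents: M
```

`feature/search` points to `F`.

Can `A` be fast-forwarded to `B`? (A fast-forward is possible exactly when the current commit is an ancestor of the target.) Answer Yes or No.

Yes

A fast-forward from A to B is possible iff A is an ancestor of B.
Ancestors of B: {A, B, E, F, I, L, M}.
A is among them, so fast-forward is possible.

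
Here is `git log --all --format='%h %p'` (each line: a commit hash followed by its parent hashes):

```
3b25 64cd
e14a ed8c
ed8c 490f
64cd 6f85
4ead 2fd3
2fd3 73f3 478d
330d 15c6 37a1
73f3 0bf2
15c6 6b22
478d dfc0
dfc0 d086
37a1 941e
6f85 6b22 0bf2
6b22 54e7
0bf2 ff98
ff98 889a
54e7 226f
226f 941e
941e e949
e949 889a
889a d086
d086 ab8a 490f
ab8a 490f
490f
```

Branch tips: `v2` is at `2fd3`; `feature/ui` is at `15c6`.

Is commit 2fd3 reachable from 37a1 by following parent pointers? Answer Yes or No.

Ancestors of 37a1: {37a1, 490f, 889a, 941e, ab8a, d086, e949}.
2fd3 is not in that set, so it is not an ancestor of 37a1.

No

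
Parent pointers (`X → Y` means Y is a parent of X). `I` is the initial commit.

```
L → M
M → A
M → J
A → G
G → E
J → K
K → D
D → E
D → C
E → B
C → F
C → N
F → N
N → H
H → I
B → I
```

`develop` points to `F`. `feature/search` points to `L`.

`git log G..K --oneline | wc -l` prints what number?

6

Reachable from K: {B, C, D, E, F, H, I, K, N}.
Reachable from G: {B, E, G, I}.
In K's history but not G's: {C, D, F, H, K, N} — 6 commits.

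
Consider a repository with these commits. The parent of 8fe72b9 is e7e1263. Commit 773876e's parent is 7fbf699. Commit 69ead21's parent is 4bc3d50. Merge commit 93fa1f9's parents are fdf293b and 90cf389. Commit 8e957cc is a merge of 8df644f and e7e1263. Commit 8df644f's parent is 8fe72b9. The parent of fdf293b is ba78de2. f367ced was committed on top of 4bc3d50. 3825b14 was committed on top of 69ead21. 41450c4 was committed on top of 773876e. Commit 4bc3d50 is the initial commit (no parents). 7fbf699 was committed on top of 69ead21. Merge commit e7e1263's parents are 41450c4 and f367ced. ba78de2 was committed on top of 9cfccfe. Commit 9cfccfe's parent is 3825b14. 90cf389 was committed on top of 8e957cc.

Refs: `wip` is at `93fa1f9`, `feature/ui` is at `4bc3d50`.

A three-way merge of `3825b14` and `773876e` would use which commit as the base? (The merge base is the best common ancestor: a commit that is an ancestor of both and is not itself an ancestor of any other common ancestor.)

Ancestors of 3825b14: {3825b14, 4bc3d50, 69ead21}.
Ancestors of 773876e: {4bc3d50, 69ead21, 773876e, 7fbf699}.
Common ancestors: {4bc3d50, 69ead21}.
Among these, 69ead21 is not an ancestor of any other common ancestor — it is the merge base.

69ead21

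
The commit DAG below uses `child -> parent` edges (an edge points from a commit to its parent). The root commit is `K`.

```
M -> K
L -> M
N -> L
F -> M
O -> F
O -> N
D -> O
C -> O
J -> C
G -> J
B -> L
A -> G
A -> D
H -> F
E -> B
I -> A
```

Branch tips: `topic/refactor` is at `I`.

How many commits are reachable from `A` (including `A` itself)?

Walking parent pointers from A: reachable set = {A, C, D, F, G, J, K, L, M, N, O}.
That is 11 commits.

11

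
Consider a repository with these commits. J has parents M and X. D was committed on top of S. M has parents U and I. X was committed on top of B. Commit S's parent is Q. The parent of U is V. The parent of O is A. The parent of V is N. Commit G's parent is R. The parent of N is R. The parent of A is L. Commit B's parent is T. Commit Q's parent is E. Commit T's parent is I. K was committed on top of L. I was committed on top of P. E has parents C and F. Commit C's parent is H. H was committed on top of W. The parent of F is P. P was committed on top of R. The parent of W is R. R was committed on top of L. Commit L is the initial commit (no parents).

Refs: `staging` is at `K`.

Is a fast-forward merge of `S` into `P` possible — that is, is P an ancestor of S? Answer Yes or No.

Yes

A fast-forward from P to S is possible iff P is an ancestor of S.
Ancestors of S: {C, E, F, H, L, P, Q, R, S, W}.
P is among them, so fast-forward is possible.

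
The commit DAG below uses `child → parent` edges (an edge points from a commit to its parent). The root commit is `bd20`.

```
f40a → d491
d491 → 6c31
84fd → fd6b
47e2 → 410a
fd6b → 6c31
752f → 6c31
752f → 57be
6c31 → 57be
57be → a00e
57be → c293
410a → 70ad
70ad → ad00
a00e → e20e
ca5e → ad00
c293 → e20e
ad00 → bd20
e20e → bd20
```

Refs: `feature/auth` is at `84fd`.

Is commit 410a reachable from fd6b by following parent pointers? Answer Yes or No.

No

Ancestors of fd6b: {57be, 6c31, a00e, bd20, c293, e20e, fd6b}.
410a is not in that set, so it is not an ancestor of fd6b.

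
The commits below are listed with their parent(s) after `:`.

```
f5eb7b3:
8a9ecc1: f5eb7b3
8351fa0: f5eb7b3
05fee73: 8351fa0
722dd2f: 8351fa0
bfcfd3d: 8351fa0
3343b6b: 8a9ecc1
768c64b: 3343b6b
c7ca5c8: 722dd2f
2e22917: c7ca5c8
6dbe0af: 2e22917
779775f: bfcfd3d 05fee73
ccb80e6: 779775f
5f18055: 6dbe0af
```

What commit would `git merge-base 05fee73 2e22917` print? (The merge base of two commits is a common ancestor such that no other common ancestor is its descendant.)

8351fa0

Ancestors of 05fee73: {05fee73, 8351fa0, f5eb7b3}.
Ancestors of 2e22917: {2e22917, 722dd2f, 8351fa0, c7ca5c8, f5eb7b3}.
Common ancestors: {8351fa0, f5eb7b3}.
Among these, 8351fa0 is not an ancestor of any other common ancestor — it is the merge base.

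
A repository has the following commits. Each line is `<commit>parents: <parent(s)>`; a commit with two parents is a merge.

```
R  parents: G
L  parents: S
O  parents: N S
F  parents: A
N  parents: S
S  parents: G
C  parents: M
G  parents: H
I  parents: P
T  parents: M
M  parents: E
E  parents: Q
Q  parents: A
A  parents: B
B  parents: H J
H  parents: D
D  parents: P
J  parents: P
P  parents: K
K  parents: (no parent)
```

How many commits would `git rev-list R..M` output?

6

Reachable from M: {A, B, D, E, H, J, K, M, P, Q}.
Reachable from R: {D, G, H, K, P, R}.
In M's history but not R's: {A, B, E, J, M, Q} — 6 commits.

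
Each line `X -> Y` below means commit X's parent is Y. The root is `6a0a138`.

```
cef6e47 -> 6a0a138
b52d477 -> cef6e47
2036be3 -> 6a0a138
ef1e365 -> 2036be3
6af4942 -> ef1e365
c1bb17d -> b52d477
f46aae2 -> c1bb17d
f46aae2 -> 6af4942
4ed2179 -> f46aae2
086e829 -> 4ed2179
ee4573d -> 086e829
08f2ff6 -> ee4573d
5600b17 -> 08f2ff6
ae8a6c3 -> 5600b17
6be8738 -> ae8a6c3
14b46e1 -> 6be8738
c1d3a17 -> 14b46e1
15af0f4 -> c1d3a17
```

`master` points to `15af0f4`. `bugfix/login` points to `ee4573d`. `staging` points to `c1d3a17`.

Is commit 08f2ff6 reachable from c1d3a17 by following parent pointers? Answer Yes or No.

Yes

Ancestors of c1d3a17 (commits reachable by following parents): {086e829, 08f2ff6, 14b46e1, 2036be3, 4ed2179, 5600b17, 6a0a138, 6af4942, 6be8738, ae8a6c3, b52d477, c1bb17d, c1d3a17, cef6e47, ee4573d, ef1e365, f46aae2}.
08f2ff6 is in that set, so it is an ancestor of c1d3a17.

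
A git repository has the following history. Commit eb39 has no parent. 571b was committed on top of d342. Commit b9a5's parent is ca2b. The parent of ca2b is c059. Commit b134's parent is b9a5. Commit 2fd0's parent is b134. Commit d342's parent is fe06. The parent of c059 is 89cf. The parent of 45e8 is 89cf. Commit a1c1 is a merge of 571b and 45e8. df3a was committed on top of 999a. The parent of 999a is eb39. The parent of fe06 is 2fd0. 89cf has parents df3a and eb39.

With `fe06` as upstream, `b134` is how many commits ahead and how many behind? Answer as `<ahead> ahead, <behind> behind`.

0 ahead, 2 behind

Reachable from b134: {89cf, 999a, b134, b9a5, c059, ca2b, df3a, eb39}.
Reachable from fe06: {2fd0, 89cf, 999a, b134, b9a5, c059, ca2b, df3a, eb39, fe06}.
Only in b134's history (ahead): {} — 0.
Only in fe06's history (behind): {2fd0, fe06} — 2.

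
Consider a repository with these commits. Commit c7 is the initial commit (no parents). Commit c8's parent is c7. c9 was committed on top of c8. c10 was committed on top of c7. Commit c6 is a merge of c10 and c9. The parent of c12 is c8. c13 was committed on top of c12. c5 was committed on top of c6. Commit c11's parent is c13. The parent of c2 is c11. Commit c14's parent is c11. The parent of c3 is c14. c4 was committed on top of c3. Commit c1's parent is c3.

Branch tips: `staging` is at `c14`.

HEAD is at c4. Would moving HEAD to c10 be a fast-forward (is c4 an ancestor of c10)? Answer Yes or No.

A fast-forward from c4 to c10 is possible iff c4 is an ancestor of c10.
Ancestors of c10: {c10, c7}.
c4 is not among them, so fast-forward is not possible.

No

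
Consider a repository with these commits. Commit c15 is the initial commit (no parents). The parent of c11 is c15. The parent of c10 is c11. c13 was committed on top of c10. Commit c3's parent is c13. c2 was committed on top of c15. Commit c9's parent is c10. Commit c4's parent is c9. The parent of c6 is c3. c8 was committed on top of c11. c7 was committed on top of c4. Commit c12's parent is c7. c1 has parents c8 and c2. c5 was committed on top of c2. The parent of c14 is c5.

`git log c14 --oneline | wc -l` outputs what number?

4

Walking parent pointers from c14: reachable set = {c14, c15, c2, c5}.
That is 4 commits.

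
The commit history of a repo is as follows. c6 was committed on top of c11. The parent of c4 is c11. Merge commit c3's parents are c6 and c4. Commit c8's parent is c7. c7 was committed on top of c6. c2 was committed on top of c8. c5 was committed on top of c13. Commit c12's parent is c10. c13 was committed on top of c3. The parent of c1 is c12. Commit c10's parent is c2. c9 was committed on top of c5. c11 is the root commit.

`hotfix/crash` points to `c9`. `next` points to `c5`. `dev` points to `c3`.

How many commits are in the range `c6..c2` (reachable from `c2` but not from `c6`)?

Reachable from c2: {c11, c2, c6, c7, c8}.
Reachable from c6: {c11, c6}.
In c2's history but not c6's: {c2, c7, c8} — 3 commits.

3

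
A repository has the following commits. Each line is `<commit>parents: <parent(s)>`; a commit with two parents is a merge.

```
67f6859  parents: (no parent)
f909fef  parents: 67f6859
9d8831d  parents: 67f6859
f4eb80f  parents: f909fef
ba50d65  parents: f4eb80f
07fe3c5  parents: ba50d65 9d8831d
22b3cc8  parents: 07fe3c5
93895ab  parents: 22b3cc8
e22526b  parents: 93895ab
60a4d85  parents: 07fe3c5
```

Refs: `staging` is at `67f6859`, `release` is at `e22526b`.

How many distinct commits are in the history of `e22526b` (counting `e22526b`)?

Walking parent pointers from e22526b: reachable set = {07fe3c5, 22b3cc8, 67f6859, 93895ab, 9d8831d, ba50d65, e22526b, f4eb80f, f909fef}.
That is 9 commits.

9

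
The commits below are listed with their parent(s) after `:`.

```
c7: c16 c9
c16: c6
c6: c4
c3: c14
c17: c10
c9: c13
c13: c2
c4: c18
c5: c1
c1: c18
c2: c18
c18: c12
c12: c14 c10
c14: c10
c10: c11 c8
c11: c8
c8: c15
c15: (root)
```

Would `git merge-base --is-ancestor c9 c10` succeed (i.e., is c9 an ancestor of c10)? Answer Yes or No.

Ancestors of c10: {c10, c11, c15, c8}.
c9 is not in that set, so it is not an ancestor of c10.

No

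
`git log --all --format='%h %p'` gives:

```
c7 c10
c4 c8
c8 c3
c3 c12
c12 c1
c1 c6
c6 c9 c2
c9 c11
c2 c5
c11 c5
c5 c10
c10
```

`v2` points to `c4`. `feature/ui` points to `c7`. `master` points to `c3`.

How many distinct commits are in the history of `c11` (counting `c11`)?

3

Walking parent pointers from c11: reachable set = {c10, c11, c5}.
That is 3 commits.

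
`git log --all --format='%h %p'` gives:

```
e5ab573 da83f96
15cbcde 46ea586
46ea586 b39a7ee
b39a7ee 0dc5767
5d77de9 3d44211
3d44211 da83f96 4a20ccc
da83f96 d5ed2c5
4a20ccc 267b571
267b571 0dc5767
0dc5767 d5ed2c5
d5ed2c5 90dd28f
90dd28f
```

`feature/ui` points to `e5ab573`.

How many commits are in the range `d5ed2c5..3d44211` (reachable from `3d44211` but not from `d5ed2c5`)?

Reachable from 3d44211: {0dc5767, 267b571, 3d44211, 4a20ccc, 90dd28f, d5ed2c5, da83f96}.
Reachable from d5ed2c5: {90dd28f, d5ed2c5}.
In 3d44211's history but not d5ed2c5's: {0dc5767, 267b571, 3d44211, 4a20ccc, da83f96} — 5 commits.

5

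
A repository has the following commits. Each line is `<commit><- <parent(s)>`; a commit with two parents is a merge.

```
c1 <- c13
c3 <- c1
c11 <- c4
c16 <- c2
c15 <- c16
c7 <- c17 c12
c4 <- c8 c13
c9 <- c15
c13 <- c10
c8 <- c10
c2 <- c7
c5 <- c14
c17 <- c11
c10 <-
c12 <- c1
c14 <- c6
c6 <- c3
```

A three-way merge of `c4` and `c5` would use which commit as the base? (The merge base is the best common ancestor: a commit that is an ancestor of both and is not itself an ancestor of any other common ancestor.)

c13

Ancestors of c4: {c10, c13, c4, c8}.
Ancestors of c5: {c1, c10, c13, c14, c3, c5, c6}.
Common ancestors: {c10, c13}.
Among these, c13 is not an ancestor of any other common ancestor — it is the merge base.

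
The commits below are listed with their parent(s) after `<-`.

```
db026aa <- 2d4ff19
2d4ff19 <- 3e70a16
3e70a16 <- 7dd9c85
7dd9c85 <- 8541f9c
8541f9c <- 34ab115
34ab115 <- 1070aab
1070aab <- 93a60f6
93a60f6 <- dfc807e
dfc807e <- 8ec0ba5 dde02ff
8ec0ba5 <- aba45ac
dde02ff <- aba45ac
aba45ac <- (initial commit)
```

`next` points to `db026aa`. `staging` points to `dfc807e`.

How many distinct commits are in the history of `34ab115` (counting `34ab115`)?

Walking parent pointers from 34ab115: reachable set = {1070aab, 34ab115, 8ec0ba5, 93a60f6, aba45ac, dde02ff, dfc807e}.
That is 7 commits.

7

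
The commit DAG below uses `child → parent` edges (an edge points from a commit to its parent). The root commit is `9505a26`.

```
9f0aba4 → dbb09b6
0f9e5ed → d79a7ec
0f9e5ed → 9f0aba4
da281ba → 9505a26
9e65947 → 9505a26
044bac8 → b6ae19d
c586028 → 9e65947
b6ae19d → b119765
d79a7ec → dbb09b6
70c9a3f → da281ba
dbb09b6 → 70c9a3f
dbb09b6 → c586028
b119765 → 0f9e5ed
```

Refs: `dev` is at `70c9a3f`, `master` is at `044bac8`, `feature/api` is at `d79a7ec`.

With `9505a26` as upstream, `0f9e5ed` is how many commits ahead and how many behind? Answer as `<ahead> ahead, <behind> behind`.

Reachable from 0f9e5ed: {0f9e5ed, 70c9a3f, 9505a26, 9e65947, 9f0aba4, c586028, d79a7ec, da281ba, dbb09b6}.
Reachable from 9505a26: {9505a26}.
Only in 0f9e5ed's history (ahead): {0f9e5ed, 70c9a3f, 9e65947, 9f0aba4, c586028, d79a7ec, da281ba, dbb09b6} — 8.
Only in 9505a26's history (behind): {} — 0.

8 ahead, 0 behind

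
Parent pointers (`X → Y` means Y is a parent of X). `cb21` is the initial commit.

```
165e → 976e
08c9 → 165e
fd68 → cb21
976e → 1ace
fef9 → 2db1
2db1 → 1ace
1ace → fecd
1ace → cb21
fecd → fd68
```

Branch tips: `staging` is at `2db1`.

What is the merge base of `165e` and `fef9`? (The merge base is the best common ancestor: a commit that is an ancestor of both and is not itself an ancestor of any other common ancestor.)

1ace

Ancestors of 165e: {165e, 1ace, 976e, cb21, fd68, fecd}.
Ancestors of fef9: {1ace, 2db1, cb21, fd68, fecd, fef9}.
Common ancestors: {1ace, cb21, fd68, fecd}.
Among these, 1ace is not an ancestor of any other common ancestor — it is the merge base.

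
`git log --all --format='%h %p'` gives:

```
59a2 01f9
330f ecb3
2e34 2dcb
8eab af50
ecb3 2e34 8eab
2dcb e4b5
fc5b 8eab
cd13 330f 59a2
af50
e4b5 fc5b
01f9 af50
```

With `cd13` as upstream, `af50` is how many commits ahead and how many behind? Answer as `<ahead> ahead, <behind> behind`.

Reachable from af50: {af50}.
Reachable from cd13: {01f9, 2dcb, 2e34, 330f, 59a2, 8eab, af50, cd13, e4b5, ecb3, fc5b}.
Only in af50's history (ahead): {} — 0.
Only in cd13's history (behind): {01f9, 2dcb, 2e34, 330f, 59a2, 8eab, cd13, e4b5, ecb3, fc5b} — 10.

0 ahead, 10 behind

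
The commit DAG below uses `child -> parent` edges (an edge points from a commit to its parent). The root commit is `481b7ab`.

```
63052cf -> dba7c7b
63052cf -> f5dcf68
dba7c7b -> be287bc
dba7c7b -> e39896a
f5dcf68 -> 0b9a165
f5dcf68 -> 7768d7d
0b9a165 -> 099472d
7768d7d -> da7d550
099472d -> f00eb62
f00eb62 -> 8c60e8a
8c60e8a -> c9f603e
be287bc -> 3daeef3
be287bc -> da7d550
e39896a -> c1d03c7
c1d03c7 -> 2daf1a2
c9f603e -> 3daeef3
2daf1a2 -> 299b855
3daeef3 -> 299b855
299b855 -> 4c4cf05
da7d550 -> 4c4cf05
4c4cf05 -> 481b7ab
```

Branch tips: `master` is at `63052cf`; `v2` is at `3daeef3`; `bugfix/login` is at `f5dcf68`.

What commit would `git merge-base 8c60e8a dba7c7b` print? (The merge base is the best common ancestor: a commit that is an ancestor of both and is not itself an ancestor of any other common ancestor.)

Ancestors of 8c60e8a: {299b855, 3daeef3, 481b7ab, 4c4cf05, 8c60e8a, c9f603e}.
Ancestors of dba7c7b: {299b855, 2daf1a2, 3daeef3, 481b7ab, 4c4cf05, be287bc, c1d03c7, da7d550, dba7c7b, e39896a}.
Common ancestors: {299b855, 3daeef3, 481b7ab, 4c4cf05}.
Among these, 3daeef3 is not an ancestor of any other common ancestor — it is the merge base.

3daeef3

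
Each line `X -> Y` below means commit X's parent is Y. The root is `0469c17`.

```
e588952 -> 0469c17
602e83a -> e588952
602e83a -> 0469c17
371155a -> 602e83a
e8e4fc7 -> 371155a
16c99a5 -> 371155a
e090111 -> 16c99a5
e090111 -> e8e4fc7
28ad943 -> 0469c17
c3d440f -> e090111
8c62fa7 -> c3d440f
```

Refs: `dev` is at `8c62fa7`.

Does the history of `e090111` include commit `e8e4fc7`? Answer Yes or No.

Yes

Ancestors of e090111 (commits reachable by following parents): {0469c17, 16c99a5, 371155a, 602e83a, e090111, e588952, e8e4fc7}.
e8e4fc7 is in that set, so it is an ancestor of e090111.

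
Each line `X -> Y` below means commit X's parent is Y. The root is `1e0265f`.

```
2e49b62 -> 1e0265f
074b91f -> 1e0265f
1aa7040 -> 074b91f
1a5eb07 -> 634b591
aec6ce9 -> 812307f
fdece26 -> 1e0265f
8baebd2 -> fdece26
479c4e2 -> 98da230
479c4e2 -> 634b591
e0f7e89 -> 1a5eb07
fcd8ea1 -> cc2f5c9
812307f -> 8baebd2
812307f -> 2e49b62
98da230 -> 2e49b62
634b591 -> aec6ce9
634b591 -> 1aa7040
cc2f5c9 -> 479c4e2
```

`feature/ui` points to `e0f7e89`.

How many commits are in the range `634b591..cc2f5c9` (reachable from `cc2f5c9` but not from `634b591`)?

3

Reachable from cc2f5c9: {074b91f, 1aa7040, 1e0265f, 2e49b62, 479c4e2, 634b591, 812307f, 8baebd2, 98da230, aec6ce9, cc2f5c9, fdece26}.
Reachable from 634b591: {074b91f, 1aa7040, 1e0265f, 2e49b62, 634b591, 812307f, 8baebd2, aec6ce9, fdece26}.
In cc2f5c9's history but not 634b591's: {479c4e2, 98da230, cc2f5c9} — 3 commits.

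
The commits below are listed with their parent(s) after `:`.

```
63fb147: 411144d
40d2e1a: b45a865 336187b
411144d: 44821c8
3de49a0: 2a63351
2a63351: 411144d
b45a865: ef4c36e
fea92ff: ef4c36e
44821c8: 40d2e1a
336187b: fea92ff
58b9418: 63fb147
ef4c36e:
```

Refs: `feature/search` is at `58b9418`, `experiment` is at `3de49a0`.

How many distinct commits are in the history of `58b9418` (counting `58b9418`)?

Walking parent pointers from 58b9418: reachable set = {336187b, 40d2e1a, 411144d, 44821c8, 58b9418, 63fb147, b45a865, ef4c36e, fea92ff}.
That is 9 commits.

9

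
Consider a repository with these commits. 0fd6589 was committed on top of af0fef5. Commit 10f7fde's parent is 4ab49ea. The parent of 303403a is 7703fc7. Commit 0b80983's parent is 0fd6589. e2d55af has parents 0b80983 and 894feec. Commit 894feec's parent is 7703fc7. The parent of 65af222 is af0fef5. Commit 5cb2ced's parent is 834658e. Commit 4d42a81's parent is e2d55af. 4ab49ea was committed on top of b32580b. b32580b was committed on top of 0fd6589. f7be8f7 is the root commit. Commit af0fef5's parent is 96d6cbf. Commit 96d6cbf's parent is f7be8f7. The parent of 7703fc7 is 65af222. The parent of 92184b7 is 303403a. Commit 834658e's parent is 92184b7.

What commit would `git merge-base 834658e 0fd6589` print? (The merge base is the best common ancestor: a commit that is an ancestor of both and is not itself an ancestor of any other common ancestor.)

af0fef5

Ancestors of 834658e: {303403a, 65af222, 7703fc7, 834658e, 92184b7, 96d6cbf, af0fef5, f7be8f7}.
Ancestors of 0fd6589: {0fd6589, 96d6cbf, af0fef5, f7be8f7}.
Common ancestors: {96d6cbf, af0fef5, f7be8f7}.
Among these, af0fef5 is not an ancestor of any other common ancestor — it is the merge base.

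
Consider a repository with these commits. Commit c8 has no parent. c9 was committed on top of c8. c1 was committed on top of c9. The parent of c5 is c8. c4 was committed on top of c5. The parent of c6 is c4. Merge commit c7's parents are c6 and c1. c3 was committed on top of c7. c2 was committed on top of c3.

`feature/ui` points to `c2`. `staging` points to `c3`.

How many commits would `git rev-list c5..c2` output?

Reachable from c2: {c1, c2, c3, c4, c5, c6, c7, c8, c9}.
Reachable from c5: {c5, c8}.
In c2's history but not c5's: {c1, c2, c3, c4, c6, c7, c9} — 7 commits.

7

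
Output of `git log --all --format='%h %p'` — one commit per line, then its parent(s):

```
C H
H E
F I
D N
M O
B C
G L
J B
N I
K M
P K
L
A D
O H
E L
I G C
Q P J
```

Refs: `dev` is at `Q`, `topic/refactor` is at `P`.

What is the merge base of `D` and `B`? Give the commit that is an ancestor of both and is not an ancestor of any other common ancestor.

C

Ancestors of D: {C, D, E, G, H, I, L, N}.
Ancestors of B: {B, C, E, H, L}.
Common ancestors: {C, E, H, L}.
Among these, C is not an ancestor of any other common ancestor — it is the merge base.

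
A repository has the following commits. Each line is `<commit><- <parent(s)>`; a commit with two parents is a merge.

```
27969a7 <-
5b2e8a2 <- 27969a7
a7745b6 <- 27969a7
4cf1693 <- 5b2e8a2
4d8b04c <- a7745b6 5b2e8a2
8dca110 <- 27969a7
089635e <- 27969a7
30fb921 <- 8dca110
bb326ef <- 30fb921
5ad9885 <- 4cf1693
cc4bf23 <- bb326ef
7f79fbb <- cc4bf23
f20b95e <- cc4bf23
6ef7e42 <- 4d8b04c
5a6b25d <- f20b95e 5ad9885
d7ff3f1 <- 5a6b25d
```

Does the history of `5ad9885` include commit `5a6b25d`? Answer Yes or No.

Ancestors of 5ad9885: {27969a7, 4cf1693, 5ad9885, 5b2e8a2}.
5a6b25d is not in that set, so it is not an ancestor of 5ad9885.

No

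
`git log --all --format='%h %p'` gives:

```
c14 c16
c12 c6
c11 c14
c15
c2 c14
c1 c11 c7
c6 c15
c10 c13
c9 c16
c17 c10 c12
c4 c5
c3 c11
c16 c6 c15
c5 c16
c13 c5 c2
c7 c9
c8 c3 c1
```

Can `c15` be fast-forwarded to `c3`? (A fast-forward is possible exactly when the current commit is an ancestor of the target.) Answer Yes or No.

A fast-forward from c15 to c3 is possible iff c15 is an ancestor of c3.
Ancestors of c3: {c11, c14, c15, c16, c3, c6}.
c15 is among them, so fast-forward is possible.

Yes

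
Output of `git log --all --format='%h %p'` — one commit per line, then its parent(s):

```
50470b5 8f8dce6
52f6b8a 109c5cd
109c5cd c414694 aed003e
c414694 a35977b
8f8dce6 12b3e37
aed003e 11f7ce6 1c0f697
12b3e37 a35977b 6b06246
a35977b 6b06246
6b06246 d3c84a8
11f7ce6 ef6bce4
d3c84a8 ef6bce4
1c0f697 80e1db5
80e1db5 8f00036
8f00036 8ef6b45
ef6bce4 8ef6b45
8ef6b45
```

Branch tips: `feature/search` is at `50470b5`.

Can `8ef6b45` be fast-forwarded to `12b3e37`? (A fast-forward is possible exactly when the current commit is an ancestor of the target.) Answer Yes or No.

A fast-forward from 8ef6b45 to 12b3e37 is possible iff 8ef6b45 is an ancestor of 12b3e37.
Ancestors of 12b3e37: {12b3e37, 6b06246, 8ef6b45, a35977b, d3c84a8, ef6bce4}.
8ef6b45 is among them, so fast-forward is possible.

Yes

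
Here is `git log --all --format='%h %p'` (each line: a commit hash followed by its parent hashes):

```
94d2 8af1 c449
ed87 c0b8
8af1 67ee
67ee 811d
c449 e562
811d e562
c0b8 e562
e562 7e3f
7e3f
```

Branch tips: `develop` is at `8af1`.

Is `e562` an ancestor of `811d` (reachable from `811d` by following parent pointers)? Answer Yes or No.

Yes

Ancestors of 811d (commits reachable by following parents): {7e3f, 811d, e562}.
e562 is in that set, so it is an ancestor of 811d.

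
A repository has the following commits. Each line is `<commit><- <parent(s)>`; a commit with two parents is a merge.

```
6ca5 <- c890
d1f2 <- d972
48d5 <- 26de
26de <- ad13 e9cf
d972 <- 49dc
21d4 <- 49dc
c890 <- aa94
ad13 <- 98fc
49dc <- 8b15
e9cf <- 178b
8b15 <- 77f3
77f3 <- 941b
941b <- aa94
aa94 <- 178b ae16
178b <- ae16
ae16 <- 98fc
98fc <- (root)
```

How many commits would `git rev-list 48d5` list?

Walking parent pointers from 48d5: reachable set = {178b, 26de, 48d5, 98fc, ad13, ae16, e9cf}.
That is 7 commits.

7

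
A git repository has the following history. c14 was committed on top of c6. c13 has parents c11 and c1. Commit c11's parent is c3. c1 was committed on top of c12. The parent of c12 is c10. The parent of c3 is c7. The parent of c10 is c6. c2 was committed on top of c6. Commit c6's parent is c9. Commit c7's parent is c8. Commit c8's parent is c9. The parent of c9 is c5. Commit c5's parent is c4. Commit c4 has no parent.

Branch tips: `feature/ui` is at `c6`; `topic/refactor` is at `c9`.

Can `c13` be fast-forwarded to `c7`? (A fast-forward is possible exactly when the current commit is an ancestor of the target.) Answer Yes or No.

No

A fast-forward from c13 to c7 is possible iff c13 is an ancestor of c7.
Ancestors of c7: {c4, c5, c7, c8, c9}.
c13 is not among them, so fast-forward is not possible.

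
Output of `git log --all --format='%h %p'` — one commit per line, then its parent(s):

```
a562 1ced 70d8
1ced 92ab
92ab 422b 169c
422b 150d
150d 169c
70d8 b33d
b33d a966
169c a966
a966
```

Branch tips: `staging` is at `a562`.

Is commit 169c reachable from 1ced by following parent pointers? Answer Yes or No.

Yes

Ancestors of 1ced (commits reachable by following parents): {150d, 169c, 1ced, 422b, 92ab, a966}.
169c is in that set, so it is an ancestor of 1ced.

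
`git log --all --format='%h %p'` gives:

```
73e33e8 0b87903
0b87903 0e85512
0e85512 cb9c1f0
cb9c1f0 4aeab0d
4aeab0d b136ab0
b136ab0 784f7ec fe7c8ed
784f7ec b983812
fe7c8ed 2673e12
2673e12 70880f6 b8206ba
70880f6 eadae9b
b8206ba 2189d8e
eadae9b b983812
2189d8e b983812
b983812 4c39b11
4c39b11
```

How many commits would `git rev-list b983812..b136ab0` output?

8

Reachable from b136ab0: {2189d8e, 2673e12, 4c39b11, 70880f6, 784f7ec, b136ab0, b8206ba, b983812, eadae9b, fe7c8ed}.
Reachable from b983812: {4c39b11, b983812}.
In b136ab0's history but not b983812's: {2189d8e, 2673e12, 70880f6, 784f7ec, b136ab0, b8206ba, eadae9b, fe7c8ed} — 8 commits.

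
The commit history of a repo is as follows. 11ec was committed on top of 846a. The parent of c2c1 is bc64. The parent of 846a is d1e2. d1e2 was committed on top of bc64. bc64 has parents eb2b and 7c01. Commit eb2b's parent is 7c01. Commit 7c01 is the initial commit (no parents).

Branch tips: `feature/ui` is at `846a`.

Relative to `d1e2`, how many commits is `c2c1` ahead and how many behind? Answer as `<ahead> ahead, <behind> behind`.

1 ahead, 1 behind

Reachable from c2c1: {7c01, bc64, c2c1, eb2b}.
Reachable from d1e2: {7c01, bc64, d1e2, eb2b}.
Only in c2c1's history (ahead): {c2c1} — 1.
Only in d1e2's history (behind): {d1e2} — 1.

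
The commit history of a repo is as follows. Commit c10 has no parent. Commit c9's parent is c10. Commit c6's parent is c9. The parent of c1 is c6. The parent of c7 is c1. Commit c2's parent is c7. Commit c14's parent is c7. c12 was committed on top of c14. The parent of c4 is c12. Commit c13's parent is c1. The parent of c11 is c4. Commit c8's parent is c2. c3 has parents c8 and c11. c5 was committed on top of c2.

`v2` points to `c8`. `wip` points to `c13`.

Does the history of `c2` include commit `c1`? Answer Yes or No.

Yes

Ancestors of c2 (commits reachable by following parents): {c1, c10, c2, c6, c7, c9}.
c1 is in that set, so it is an ancestor of c2.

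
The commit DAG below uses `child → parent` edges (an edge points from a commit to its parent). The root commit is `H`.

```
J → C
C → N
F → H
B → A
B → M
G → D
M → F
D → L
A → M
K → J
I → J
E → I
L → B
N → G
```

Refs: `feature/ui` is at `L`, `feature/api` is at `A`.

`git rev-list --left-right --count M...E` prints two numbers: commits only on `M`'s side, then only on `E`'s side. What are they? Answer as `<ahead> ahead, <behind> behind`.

Reachable from M: {F, H, M}.
Reachable from E: {A, B, C, D, E, F, G, H, I, J, L, M, N}.
Only in M's history (ahead): {} — 0.
Only in E's history (behind): {A, B, C, D, E, G, I, J, L, N} — 10.

0 ahead, 10 behind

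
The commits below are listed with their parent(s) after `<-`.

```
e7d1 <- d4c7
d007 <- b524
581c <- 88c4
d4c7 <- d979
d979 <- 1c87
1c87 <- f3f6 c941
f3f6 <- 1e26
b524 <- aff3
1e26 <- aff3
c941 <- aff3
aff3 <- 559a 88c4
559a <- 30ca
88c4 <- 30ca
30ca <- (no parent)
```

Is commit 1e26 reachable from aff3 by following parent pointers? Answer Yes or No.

Ancestors of aff3: {30ca, 559a, 88c4, aff3}.
1e26 is not in that set, so it is not an ancestor of aff3.

No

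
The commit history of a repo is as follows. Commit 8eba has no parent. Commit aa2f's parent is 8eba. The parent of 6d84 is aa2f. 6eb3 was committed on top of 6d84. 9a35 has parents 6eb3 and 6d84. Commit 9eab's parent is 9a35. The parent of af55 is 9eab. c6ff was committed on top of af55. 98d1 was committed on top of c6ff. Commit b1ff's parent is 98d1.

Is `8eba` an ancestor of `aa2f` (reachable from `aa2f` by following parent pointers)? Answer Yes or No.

Yes

Ancestors of aa2f (commits reachable by following parents): {8eba, aa2f}.
8eba is in that set, so it is an ancestor of aa2f.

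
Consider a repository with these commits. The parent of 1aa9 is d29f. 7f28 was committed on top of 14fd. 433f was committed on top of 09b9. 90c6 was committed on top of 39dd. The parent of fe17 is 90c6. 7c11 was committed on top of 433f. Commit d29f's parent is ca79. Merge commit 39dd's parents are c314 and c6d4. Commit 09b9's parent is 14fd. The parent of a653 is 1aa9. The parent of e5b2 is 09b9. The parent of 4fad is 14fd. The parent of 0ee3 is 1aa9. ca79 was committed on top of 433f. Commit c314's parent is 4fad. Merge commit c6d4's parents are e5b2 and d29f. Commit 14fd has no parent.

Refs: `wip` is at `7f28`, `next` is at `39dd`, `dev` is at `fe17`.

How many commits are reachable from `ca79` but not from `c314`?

3

Reachable from ca79: {09b9, 14fd, 433f, ca79}.
Reachable from c314: {14fd, 4fad, c314}.
In ca79's history but not c314's: {09b9, 433f, ca79} — 3 commits.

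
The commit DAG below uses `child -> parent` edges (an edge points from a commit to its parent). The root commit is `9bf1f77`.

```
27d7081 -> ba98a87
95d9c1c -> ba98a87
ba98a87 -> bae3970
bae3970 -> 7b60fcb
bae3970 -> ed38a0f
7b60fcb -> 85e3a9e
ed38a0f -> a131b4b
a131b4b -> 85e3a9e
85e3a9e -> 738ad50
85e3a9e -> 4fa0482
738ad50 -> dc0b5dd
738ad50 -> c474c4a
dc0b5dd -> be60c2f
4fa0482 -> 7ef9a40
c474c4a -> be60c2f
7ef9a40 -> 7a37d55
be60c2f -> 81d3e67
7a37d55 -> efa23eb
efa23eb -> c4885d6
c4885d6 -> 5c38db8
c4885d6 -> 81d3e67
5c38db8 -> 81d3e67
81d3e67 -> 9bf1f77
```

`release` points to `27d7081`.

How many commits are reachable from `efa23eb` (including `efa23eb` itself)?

5

Walking parent pointers from efa23eb: reachable set = {5c38db8, 81d3e67, 9bf1f77, c4885d6, efa23eb}.
That is 5 commits.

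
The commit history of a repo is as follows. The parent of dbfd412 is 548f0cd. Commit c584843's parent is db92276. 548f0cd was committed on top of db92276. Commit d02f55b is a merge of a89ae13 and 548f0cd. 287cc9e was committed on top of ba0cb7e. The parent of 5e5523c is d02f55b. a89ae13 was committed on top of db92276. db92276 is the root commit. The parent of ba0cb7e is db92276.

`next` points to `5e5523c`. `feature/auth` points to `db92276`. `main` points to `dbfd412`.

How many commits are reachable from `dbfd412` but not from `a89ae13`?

Reachable from dbfd412: {548f0cd, db92276, dbfd412}.
Reachable from a89ae13: {a89ae13, db92276}.
In dbfd412's history but not a89ae13's: {548f0cd, dbfd412} — 2 commits.

2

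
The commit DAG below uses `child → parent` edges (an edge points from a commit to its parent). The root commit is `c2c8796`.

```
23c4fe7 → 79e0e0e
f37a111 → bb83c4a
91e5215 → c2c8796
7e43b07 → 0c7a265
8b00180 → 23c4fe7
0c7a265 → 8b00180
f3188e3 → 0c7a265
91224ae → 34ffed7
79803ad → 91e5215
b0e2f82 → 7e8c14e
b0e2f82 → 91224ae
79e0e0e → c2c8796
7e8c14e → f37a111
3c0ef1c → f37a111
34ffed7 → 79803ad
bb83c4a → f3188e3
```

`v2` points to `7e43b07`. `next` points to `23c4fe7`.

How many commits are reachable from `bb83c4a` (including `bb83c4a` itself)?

7

Walking parent pointers from bb83c4a: reachable set = {0c7a265, 23c4fe7, 79e0e0e, 8b00180, bb83c4a, c2c8796, f3188e3}.
That is 7 commits.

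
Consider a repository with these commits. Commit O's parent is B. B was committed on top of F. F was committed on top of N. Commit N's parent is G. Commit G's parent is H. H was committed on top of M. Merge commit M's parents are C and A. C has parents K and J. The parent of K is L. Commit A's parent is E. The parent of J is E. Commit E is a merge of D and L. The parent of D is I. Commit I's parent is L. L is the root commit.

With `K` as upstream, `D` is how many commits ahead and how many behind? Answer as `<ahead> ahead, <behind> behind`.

2 ahead, 1 behind

Reachable from D: {D, I, L}.
Reachable from K: {K, L}.
Only in D's history (ahead): {D, I} — 2.
Only in K's history (behind): {K} — 1.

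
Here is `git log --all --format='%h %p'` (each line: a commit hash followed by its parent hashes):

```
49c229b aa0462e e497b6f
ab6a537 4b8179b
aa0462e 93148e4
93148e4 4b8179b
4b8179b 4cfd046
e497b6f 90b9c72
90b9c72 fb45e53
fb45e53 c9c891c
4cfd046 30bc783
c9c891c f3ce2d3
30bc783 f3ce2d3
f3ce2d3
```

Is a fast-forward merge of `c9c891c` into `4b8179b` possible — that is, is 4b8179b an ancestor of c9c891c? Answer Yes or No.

A fast-forward from 4b8179b to c9c891c is possible iff 4b8179b is an ancestor of c9c891c.
Ancestors of c9c891c: {c9c891c, f3ce2d3}.
4b8179b is not among them, so fast-forward is not possible.

No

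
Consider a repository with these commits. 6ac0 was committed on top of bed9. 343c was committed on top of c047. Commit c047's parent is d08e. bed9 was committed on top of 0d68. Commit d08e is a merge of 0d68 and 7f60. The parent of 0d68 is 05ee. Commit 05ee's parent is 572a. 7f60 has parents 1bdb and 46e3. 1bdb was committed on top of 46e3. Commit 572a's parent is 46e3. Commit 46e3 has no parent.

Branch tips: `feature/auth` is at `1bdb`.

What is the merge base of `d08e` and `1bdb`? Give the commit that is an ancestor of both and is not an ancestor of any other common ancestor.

Ancestors of d08e: {05ee, 0d68, 1bdb, 46e3, 572a, 7f60, d08e}.
Ancestors of 1bdb: {1bdb, 46e3}.
Common ancestors: {1bdb, 46e3}.
Among these, 1bdb is not an ancestor of any other common ancestor — it is the merge base.

1bdb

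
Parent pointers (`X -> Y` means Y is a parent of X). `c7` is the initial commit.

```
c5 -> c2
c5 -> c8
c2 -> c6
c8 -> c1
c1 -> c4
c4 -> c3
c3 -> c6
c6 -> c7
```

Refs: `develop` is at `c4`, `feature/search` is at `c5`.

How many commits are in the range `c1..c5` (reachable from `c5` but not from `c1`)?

Reachable from c5: {c1, c2, c3, c4, c5, c6, c7, c8}.
Reachable from c1: {c1, c3, c4, c6, c7}.
In c5's history but not c1's: {c2, c5, c8} — 3 commits.

3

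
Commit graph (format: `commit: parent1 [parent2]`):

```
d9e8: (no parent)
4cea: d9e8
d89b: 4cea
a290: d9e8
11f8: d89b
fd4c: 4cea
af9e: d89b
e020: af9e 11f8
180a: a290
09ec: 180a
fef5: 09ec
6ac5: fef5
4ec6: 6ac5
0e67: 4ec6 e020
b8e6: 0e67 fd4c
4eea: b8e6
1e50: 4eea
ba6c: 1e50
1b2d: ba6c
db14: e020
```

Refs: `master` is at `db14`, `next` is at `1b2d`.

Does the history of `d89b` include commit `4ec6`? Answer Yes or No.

No

Ancestors of d89b: {4cea, d89b, d9e8}.
4ec6 is not in that set, so it is not an ancestor of d89b.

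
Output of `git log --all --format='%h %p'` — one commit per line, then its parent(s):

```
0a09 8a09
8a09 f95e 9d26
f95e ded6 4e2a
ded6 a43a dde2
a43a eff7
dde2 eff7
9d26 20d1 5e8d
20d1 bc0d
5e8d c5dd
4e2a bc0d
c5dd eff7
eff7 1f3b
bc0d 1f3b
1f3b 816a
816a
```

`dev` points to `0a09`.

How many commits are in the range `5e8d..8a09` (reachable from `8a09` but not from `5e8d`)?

9

Reachable from 8a09: {1f3b, 20d1, 4e2a, 5e8d, 816a, 8a09, 9d26, a43a, bc0d, c5dd, dde2, ded6, eff7, f95e}.
Reachable from 5e8d: {1f3b, 5e8d, 816a, c5dd, eff7}.
In 8a09's history but not 5e8d's: {20d1, 4e2a, 8a09, 9d26, a43a, bc0d, dde2, ded6, f95e} — 9 commits.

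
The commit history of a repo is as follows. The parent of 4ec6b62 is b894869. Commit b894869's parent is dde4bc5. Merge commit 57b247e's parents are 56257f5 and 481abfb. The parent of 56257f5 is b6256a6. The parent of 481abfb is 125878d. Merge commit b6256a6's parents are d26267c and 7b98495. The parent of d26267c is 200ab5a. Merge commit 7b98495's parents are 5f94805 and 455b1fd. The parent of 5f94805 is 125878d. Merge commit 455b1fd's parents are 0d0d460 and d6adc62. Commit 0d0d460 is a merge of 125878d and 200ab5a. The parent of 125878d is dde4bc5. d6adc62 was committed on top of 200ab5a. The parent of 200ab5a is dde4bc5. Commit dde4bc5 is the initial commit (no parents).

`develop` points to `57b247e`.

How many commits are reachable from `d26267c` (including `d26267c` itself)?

3

Walking parent pointers from d26267c: reachable set = {200ab5a, d26267c, dde4bc5}.
That is 3 commits.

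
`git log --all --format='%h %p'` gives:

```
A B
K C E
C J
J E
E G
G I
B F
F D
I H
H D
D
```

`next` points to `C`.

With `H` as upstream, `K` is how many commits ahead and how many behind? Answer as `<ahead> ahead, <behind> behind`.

6 ahead, 0 behind

Reachable from K: {C, D, E, G, H, I, J, K}.
Reachable from H: {D, H}.
Only in K's history (ahead): {C, E, G, I, J, K} — 6.
Only in H's history (behind): {} — 0.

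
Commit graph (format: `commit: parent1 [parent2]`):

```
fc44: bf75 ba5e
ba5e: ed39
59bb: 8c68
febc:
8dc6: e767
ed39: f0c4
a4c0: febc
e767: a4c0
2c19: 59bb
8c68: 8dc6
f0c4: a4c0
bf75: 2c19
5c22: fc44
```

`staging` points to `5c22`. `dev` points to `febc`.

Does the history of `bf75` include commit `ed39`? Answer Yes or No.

Ancestors of bf75: {2c19, 59bb, 8c68, 8dc6, a4c0, bf75, e767, febc}.
ed39 is not in that set, so it is not an ancestor of bf75.

No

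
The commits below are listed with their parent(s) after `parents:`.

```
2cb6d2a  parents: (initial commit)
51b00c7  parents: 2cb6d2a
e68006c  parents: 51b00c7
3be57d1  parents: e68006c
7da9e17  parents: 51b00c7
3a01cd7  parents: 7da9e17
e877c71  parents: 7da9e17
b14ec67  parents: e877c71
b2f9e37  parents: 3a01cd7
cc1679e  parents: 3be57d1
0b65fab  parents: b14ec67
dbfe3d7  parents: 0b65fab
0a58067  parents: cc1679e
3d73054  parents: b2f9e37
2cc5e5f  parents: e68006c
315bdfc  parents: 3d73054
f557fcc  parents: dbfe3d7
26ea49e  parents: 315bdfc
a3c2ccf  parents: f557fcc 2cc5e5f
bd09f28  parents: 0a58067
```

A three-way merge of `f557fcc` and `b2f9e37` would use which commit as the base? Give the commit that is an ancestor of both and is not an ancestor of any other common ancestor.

Ancestors of f557fcc: {0b65fab, 2cb6d2a, 51b00c7, 7da9e17, b14ec67, dbfe3d7, e877c71, f557fcc}.
Ancestors of b2f9e37: {2cb6d2a, 3a01cd7, 51b00c7, 7da9e17, b2f9e37}.
Common ancestors: {2cb6d2a, 51b00c7, 7da9e17}.
Among these, 7da9e17 is not an ancestor of any other common ancestor — it is the merge base.

7da9e17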